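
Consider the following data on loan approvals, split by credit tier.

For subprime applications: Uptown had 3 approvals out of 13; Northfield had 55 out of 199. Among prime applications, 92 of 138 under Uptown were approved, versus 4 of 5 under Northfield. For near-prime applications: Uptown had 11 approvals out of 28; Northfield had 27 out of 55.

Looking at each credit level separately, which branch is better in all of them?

Subprime: Uptown 3/13 = 23.1%, Northfield 55/199 = 27.6% → Northfield
Prime: Uptown 92/138 = 66.7%, Northfield 4/5 = 80.0% → Northfield
Near-prime: Uptown 11/28 = 39.3%, Northfield 27/55 = 49.1% → Northfield
Northfield has the higher rate in all 3 groups.

Northfield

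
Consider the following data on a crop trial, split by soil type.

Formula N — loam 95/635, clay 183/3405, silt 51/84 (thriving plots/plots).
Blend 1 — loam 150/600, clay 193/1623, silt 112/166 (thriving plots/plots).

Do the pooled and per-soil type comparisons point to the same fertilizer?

Yes

Loam: Formula N 95/635 = 15.0%, Blend 1 150/600 = 25.0% → Blend 1
Clay: Formula N 183/3405 = 5.4%, Blend 1 193/1623 = 11.9% → Blend 1
Silt: Formula N 51/84 = 60.7%, Blend 1 112/166 = 67.5% → Blend 1
Overall: Formula N 329/4124 = 8.0%, Blend 1 455/2389 = 19.0% → Blend 1
Blend 1 wins overall and in every soil group — no reversal.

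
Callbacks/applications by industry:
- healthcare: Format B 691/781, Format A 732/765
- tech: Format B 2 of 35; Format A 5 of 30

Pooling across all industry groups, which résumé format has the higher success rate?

Healthcare: Format B 691/781 = 88.5%, Format A 732/765 = 95.7% → Format A
Tech: Format B 2/35 = 5.7%, Format A 5/30 = 16.7% → Format A
Overall: Format B 693/816 = 84.9%, Format A 737/795 = 92.7% → Format A

Format A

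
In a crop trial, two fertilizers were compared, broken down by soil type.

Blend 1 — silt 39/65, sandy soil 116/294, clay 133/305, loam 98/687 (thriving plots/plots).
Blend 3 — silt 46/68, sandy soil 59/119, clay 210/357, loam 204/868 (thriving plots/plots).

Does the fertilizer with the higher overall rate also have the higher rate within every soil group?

Silt: Blend 1 39/65 = 60.0%, Blend 3 46/68 = 67.6% → Blend 3
Sandy soil: Blend 1 116/294 = 39.5%, Blend 3 59/119 = 49.6% → Blend 3
Clay: Blend 1 133/305 = 43.6%, Blend 3 210/357 = 58.8% → Blend 3
Loam: Blend 1 98/687 = 14.3%, Blend 3 204/868 = 23.5% → Blend 3
Overall: Blend 1 386/1351 = 28.6%, Blend 3 519/1412 = 36.8% → Blend 3
Blend 3 wins overall and in every soil group — no reversal.

Yes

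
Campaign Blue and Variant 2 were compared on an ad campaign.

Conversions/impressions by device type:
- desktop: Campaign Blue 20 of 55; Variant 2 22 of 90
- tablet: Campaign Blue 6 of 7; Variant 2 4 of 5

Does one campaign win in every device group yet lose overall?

Desktop: Campaign Blue 20/55 = 36.4%, Variant 2 22/90 = 24.4% → Campaign Blue
Tablet: Campaign Blue 6/7 = 85.7%, Variant 2 4/5 = 80.0% → Campaign Blue
Overall: Campaign Blue 26/62 = 41.9%, Variant 2 26/95 = 27.4% → Campaign Blue
Campaign Blue wins overall and in every device group — no reversal.

No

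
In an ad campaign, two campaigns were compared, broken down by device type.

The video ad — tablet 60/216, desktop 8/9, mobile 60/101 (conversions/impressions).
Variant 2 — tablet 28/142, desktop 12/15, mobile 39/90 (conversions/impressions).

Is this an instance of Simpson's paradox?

Tablet: the video ad 60/216 = 27.8%, Variant 2 28/142 = 19.7% → the video ad
Desktop: the video ad 8/9 = 88.9%, Variant 2 12/15 = 80.0% → the video ad
Mobile: the video ad 60/101 = 59.4%, Variant 2 39/90 = 43.3% → the video ad
Overall: the video ad 128/326 = 39.3%, Variant 2 79/247 = 32.0% → the video ad
The video ad wins overall and in every device group — no reversal.

No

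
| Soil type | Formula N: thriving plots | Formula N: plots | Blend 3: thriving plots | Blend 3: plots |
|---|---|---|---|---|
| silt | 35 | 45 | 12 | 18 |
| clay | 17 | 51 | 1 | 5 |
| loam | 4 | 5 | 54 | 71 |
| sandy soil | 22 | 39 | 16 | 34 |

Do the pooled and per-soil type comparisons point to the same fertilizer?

Silt: Formula N 35/45 = 77.8%, Blend 3 12/18 = 66.7% → Formula N
Clay: Formula N 17/51 = 33.3%, Blend 3 1/5 = 20.0% → Formula N
Loam: Formula N 4/5 = 80.0%, Blend 3 54/71 = 76.1% → Formula N
Sandy soil: Formula N 22/39 = 56.4%, Blend 3 16/34 = 47.1% → Formula N
Overall: Formula N 78/140 = 55.7%, Blend 3 83/128 = 64.8% → Blend 3
Formula N wins each soil group but Blend 3 wins overall — the comparison reverses. Formula N's plots skew toward clay, which has a lower base rate.

No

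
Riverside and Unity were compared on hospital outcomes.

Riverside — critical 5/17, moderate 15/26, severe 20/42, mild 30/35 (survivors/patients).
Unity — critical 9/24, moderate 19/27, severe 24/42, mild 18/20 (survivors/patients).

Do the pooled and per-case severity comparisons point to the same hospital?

Yes

Critical: Riverside 5/17 = 29.4%, Unity 9/24 = 37.5% → Unity
Moderate: Riverside 15/26 = 57.7%, Unity 19/27 = 70.4% → Unity
Severe: Riverside 20/42 = 47.6%, Unity 24/42 = 57.1% → Unity
Mild: Riverside 30/35 = 85.7%, Unity 18/20 = 90.0% → Unity
Overall: Riverside 70/120 = 58.3%, Unity 70/113 = 61.9% → Unity
Unity wins overall and in every case group — no reversal.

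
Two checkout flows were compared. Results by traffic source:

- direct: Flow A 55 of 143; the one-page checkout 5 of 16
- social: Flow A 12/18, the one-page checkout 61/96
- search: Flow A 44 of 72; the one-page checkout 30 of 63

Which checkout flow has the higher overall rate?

the one-page checkout

Direct: Flow A 55/143 = 38.5%, the one-page checkout 5/16 = 31.2% → Flow A
Social: Flow A 12/18 = 66.7%, the one-page checkout 61/96 = 63.5% → Flow A
Search: Flow A 44/72 = 61.1%, the one-page checkout 30/63 = 47.6% → Flow A
Overall: Flow A 111/233 = 47.6%, the one-page checkout 96/175 = 54.9% → the one-page checkout
(Flow A wins every traffic group but the one-page checkout wins overall — Flow A's sessions skew toward the low-rate direct group.)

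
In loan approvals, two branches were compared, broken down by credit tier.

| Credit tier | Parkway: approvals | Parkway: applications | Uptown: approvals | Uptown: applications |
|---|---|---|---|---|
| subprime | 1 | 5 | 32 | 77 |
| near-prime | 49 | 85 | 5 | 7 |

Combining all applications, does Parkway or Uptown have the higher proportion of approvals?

Parkway

Subprime: Parkway 1/5 = 20.0%, Uptown 32/77 = 41.6% → Uptown
Near-prime: Parkway 49/85 = 57.6%, Uptown 5/7 = 71.4% → Uptown
Overall: Parkway 50/90 = 55.6%, Uptown 37/84 = 44.0% → Parkway
(Uptown wins every credit group but Parkway wins overall — Uptown's applications skew toward the low-rate subprime group.)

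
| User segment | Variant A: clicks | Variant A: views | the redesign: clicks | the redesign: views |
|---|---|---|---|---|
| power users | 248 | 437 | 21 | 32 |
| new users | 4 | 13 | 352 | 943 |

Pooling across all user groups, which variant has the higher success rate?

Variant A

Power users: Variant A 248/437 = 56.8%, the redesign 21/32 = 65.6% → the redesign
New users: Variant A 4/13 = 30.8%, the redesign 352/943 = 37.3% → the redesign
Overall: Variant A 252/450 = 56.0%, the redesign 373/975 = 38.3% → Variant A
(The redesign wins every user group but Variant A wins overall — the redesign's views skew toward the low-rate new users group.)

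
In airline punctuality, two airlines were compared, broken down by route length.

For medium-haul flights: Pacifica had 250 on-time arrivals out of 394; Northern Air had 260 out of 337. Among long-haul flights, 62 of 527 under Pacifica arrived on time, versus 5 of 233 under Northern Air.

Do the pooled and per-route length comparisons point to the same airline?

No

Medium-haul: Pacifica 250/394 = 63.5%, Northern Air 260/337 = 77.2% → Northern Air
Long-haul: Pacifica 62/527 = 11.8%, Northern Air 5/233 = 2.1% → Pacifica
Overall: Pacifica 312/921 = 33.9%, Northern Air 265/570 = 46.5% → Northern Air
Neither sweeps: Pacifica wins 1 of 2 groups, Northern Air wins 1. Northern Air wins overall but not every group — no Simpson reversal.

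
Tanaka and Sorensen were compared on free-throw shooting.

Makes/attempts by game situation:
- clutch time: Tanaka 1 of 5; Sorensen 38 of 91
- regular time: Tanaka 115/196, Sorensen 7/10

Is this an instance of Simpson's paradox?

Yes

Clutch time: Tanaka 1/5 = 20.0%, Sorensen 38/91 = 41.8% → Sorensen
Regular time: Tanaka 115/196 = 58.7%, Sorensen 7/10 = 70.0% → Sorensen
Overall: Tanaka 116/201 = 57.7%, Sorensen 45/101 = 44.6% → Tanaka
Sorensen wins each game group but Tanaka wins overall — the comparison reverses. Sorensen's attempts skew toward clutch time, which has a lower base rate.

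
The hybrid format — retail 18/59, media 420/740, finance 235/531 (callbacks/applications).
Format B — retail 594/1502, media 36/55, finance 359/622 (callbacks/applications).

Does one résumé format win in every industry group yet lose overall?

Yes

Retail: the hybrid format 18/59 = 30.5%, Format B 594/1502 = 39.5% → Format B
Media: the hybrid format 420/740 = 56.8%, Format B 36/55 = 65.5% → Format B
Finance: the hybrid format 235/531 = 44.3%, Format B 359/622 = 57.7% → Format B
Overall: the hybrid format 673/1330 = 50.6%, Format B 989/2179 = 45.4% → the hybrid format
Format B wins each industry group but the hybrid format wins overall — the comparison reverses. Format B's applications skew toward retail, which has a lower base rate.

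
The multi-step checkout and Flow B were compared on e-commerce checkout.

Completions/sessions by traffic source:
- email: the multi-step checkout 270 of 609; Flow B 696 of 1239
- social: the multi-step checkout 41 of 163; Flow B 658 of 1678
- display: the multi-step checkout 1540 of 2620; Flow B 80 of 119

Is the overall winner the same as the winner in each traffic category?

Email: the multi-step checkout 270/609 = 44.3%, Flow B 696/1239 = 56.2% → Flow B
Social: the multi-step checkout 41/163 = 25.2%, Flow B 658/1678 = 39.2% → Flow B
Display: the multi-step checkout 1540/2620 = 58.8%, Flow B 80/119 = 67.2% → Flow B
Overall: the multi-step checkout 1851/3392 = 54.6%, Flow B 1434/3036 = 47.2% → the multi-step checkout
Flow B wins each traffic group but the multi-step checkout wins overall — the comparison reverses. Flow B's sessions skew toward social, which has a lower base rate.

No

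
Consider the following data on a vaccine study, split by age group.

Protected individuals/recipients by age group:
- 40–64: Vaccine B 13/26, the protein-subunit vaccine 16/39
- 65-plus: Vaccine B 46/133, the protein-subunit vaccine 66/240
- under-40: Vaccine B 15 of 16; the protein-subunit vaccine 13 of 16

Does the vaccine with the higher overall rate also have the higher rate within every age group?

40–64: Vaccine B 13/26 = 50.0%, the protein-subunit vaccine 16/39 = 41.0% → Vaccine B
65-plus: Vaccine B 46/133 = 34.6%, the protein-subunit vaccine 66/240 = 27.5% → Vaccine B
Under-40: Vaccine B 15/16 = 93.8%, the protein-subunit vaccine 13/16 = 81.2% → Vaccine B
Overall: Vaccine B 74/175 = 42.3%, the protein-subunit vaccine 95/295 = 32.2% → Vaccine B
Vaccine B wins overall and in every age group — no reversal.

Yes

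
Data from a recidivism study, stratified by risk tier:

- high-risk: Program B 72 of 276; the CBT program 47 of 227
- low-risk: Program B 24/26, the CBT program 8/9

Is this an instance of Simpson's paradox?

High-risk: Program B 72/276 = 26.1%, the CBT program 47/227 = 20.7% → Program B
Low-risk: Program B 24/26 = 92.3%, the CBT program 8/9 = 88.9% → Program B
Overall: Program B 96/302 = 31.8%, the CBT program 55/236 = 23.3% → Program B
Program B wins overall and in every risk group — no reversal.

No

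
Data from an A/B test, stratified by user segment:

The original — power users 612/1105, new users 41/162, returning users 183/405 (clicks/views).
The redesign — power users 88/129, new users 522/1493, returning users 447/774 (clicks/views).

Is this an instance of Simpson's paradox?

Yes

Power users: the original 612/1105 = 55.4%, the redesign 88/129 = 68.2% → the redesign
New users: the original 41/162 = 25.3%, the redesign 522/1493 = 35.0% → the redesign
Returning users: the original 183/405 = 45.2%, the redesign 447/774 = 57.8% → the redesign
Overall: the original 836/1672 = 50.0%, the redesign 1057/2396 = 44.1% → the original
The redesign wins each user group but the original wins overall — the comparison reverses. The redesign's views skew toward new users, which has a lower base rate.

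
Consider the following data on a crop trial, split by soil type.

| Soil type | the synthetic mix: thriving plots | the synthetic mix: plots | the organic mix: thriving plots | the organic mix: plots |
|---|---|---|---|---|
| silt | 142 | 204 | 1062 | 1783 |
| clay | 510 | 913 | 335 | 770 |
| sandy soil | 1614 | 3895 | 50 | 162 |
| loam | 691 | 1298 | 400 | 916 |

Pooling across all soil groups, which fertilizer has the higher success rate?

the organic mix

Silt: the synthetic mix 142/204 = 69.6%, the organic mix 1062/1783 = 59.6% → the synthetic mix
Clay: the synthetic mix 510/913 = 55.9%, the organic mix 335/770 = 43.5% → the synthetic mix
Sandy soil: the synthetic mix 1614/3895 = 41.4%, the organic mix 50/162 = 30.9% → the synthetic mix
Loam: the synthetic mix 691/1298 = 53.2%, the organic mix 400/916 = 43.7% → the synthetic mix
Overall: the synthetic mix 2957/6310 = 46.9%, the organic mix 1847/3631 = 50.9% → the organic mix
(The synthetic mix wins every soil group but the organic mix wins overall — the synthetic mix's plots skew toward the low-rate sandy soil group.)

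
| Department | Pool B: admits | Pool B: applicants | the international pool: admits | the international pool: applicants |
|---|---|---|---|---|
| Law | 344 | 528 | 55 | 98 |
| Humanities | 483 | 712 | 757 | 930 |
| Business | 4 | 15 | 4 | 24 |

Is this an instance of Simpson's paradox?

No

Law: Pool B 344/528 = 65.2%, the international pool 55/98 = 56.1% → Pool B
Humanities: Pool B 483/712 = 67.8%, the international pool 757/930 = 81.4% → the international pool
Business: Pool B 4/15 = 26.7%, the international pool 4/24 = 16.7% → Pool B
Overall: Pool B 831/1255 = 66.2%, the international pool 816/1052 = 77.6% → the international pool
Neither sweeps: Pool B wins 2 of 3 groups, the international pool wins 1. The international pool wins overall but not every group — no Simpson reversal.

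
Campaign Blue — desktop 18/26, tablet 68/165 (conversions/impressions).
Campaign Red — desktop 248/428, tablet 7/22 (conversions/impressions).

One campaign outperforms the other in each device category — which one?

Desktop: Campaign Blue 18/26 = 69.2%, Campaign Red 248/428 = 57.9% → Campaign Blue
Tablet: Campaign Blue 68/165 = 41.2%, Campaign Red 7/22 = 31.8% → Campaign Blue
Campaign Blue has the higher rate in both groups.

Campaign Blue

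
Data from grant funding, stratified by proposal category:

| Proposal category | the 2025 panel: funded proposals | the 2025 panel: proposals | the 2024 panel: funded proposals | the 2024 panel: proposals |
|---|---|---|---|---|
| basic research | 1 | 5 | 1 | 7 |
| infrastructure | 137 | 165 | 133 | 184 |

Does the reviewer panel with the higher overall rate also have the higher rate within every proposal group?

Yes

Basic research: the 2025 panel 1/5 = 20.0%, the 2024 panel 1/7 = 14.3% → the 2025 panel
Infrastructure: the 2025 panel 137/165 = 83.0%, the 2024 panel 133/184 = 72.3% → the 2025 panel
Overall: the 2025 panel 138/170 = 81.2%, the 2024 panel 134/191 = 70.2% → the 2025 panel
The 2025 panel wins overall and in every proposal group — no reversal.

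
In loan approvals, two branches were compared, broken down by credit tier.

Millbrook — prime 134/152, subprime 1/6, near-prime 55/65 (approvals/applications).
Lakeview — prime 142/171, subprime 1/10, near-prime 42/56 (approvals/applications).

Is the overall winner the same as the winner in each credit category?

Prime: Millbrook 134/152 = 88.2%, Lakeview 142/171 = 83.0% → Millbrook
Subprime: Millbrook 1/6 = 16.7%, Lakeview 1/10 = 10.0% → Millbrook
Near-prime: Millbrook 55/65 = 84.6%, Lakeview 42/56 = 75.0% → Millbrook
Overall: Millbrook 190/223 = 85.2%, Lakeview 185/237 = 78.1% → Millbrook
Millbrook wins overall and in every credit group — no reversal.

Yes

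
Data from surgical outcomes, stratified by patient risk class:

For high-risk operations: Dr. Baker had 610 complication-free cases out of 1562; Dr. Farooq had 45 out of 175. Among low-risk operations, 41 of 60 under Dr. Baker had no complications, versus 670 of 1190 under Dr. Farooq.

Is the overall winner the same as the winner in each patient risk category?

High-risk: Dr. Baker 610/1562 = 39.1%, Dr. Farooq 45/175 = 25.7% → Dr. Baker
Low-risk: Dr. Baker 41/60 = 68.3%, Dr. Farooq 670/1190 = 56.3% → Dr. Baker
Overall: Dr. Baker 651/1622 = 40.1%, Dr. Farooq 715/1365 = 52.4% → Dr. Farooq
Dr. Baker wins each patient risk group but Dr. Farooq wins overall — the comparison reverses. Dr. Baker's operations skew toward high-risk, which has a lower base rate.

No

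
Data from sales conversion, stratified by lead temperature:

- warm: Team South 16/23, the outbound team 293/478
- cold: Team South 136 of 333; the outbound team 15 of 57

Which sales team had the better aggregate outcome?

Warm: Team South 16/23 = 69.6%, the outbound team 293/478 = 61.3% → Team South
Cold: Team South 136/333 = 40.8%, the outbound team 15/57 = 26.3% → Team South
Overall: Team South 152/356 = 42.7%, the outbound team 308/535 = 57.6% → the outbound team
(Team South wins every lead group but the outbound team wins overall — Team South's leads skew toward the low-rate cold group.)

the outbound team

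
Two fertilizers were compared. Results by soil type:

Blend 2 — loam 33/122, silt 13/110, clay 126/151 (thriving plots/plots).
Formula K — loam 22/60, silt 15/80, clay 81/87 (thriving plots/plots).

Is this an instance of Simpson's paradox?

Loam: Blend 2 33/122 = 27.0%, Formula K 22/60 = 36.7% → Formula K
Silt: Blend 2 13/110 = 11.8%, Formula K 15/80 = 18.8% → Formula K
Clay: Blend 2 126/151 = 83.4%, Formula K 81/87 = 93.1% → Formula K
Overall: Blend 2 172/383 = 44.9%, Formula K 118/227 = 52.0% → Formula K
Formula K wins overall and in every soil group — no reversal.

No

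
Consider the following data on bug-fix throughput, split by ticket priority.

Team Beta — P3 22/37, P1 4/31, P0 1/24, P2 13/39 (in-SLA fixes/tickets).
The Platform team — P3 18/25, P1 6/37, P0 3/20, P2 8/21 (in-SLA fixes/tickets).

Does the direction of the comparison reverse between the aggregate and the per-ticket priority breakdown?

No

P3: Team Beta 22/37 = 59.5%, the Platform team 18/25 = 72.0% → the Platform team
P1: Team Beta 4/31 = 12.9%, the Platform team 6/37 = 16.2% → the Platform team
P0: Team Beta 1/24 = 4.2%, the Platform team 3/20 = 15.0% → the Platform team
P2: Team Beta 13/39 = 33.3%, the Platform team 8/21 = 38.1% → the Platform team
Overall: Team Beta 40/131 = 30.5%, the Platform team 35/103 = 34.0% → the Platform team
The Platform team wins overall and in every ticket group — no reversal.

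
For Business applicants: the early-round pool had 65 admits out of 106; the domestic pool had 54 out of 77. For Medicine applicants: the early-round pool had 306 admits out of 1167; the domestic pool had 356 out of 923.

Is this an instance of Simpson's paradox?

Business: the early-round pool 65/106 = 61.3%, the domestic pool 54/77 = 70.1% → the domestic pool
Medicine: the early-round pool 306/1167 = 26.2%, the domestic pool 356/923 = 38.6% → the domestic pool
Overall: the early-round pool 371/1273 = 29.1%, the domestic pool 410/1000 = 41.0% → the domestic pool
The domestic pool wins overall and in every department group — no reversal.

No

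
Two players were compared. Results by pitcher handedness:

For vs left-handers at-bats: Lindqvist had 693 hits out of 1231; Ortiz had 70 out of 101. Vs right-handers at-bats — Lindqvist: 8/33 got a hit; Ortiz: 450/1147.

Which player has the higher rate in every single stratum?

Vs left-handers: Lindqvist 693/1231 = 56.3%, Ortiz 70/101 = 69.3% → Ortiz
Vs right-handers: Lindqvist 8/33 = 24.2%, Ortiz 450/1147 = 39.2% → Ortiz
Ortiz has the higher rate in both groups.

Ortiz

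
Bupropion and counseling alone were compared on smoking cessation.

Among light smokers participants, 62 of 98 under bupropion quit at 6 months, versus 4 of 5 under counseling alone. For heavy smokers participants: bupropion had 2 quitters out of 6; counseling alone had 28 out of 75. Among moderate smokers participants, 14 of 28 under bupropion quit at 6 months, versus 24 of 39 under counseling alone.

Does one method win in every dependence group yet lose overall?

Yes

Light smokers: bupropion 62/98 = 63.3%, counseling alone 4/5 = 80.0% → counseling alone
Heavy smokers: bupropion 2/6 = 33.3%, counseling alone 28/75 = 37.3% → counseling alone
Moderate smokers: bupropion 14/28 = 50.0%, counseling alone 24/39 = 61.5% → counseling alone
Overall: bupropion 78/132 = 59.1%, counseling alone 56/119 = 47.1% → bupropion
Counseling alone wins each dependence group but bupropion wins overall — the comparison reverses. Counseling alone's participants skew toward heavy smokers, which has a lower base rate.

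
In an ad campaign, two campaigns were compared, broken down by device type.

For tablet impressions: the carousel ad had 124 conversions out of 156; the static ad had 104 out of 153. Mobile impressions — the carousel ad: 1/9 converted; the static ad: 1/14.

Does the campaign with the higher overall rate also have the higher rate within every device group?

Yes

Tablet: the carousel ad 124/156 = 79.5%, the static ad 104/153 = 68.0% → the carousel ad
Mobile: the carousel ad 1/9 = 11.1%, the static ad 1/14 = 7.1% → the carousel ad
Overall: the carousel ad 125/165 = 75.8%, the static ad 105/167 = 62.9% → the carousel ad
The carousel ad wins overall and in every device group — no reversal.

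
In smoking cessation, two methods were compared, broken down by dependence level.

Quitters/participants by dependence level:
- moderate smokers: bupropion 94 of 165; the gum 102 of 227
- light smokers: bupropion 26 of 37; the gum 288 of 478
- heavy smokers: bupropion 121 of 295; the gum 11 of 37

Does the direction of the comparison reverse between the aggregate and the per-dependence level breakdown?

Yes

Moderate smokers: bupropion 94/165 = 57.0%, the gum 102/227 = 44.9% → bupropion
Light smokers: bupropion 26/37 = 70.3%, the gum 288/478 = 60.3% → bupropion
Heavy smokers: bupropion 121/295 = 41.0%, the gum 11/37 = 29.7% → bupropion
Overall: bupropion 241/497 = 48.5%, the gum 401/742 = 54.0% → the gum
Bupropion wins each dependence group but the gum wins overall — the comparison reverses. Bupropion's participants skew toward heavy smokers, which has a lower base rate.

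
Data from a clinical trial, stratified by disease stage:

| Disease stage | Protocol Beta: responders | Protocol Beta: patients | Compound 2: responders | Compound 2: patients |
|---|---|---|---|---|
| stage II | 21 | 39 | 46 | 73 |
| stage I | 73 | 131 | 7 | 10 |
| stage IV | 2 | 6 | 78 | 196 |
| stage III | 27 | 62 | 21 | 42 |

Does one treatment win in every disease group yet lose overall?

Stage II: Protocol Beta 21/39 = 53.8%, Compound 2 46/73 = 63.0% → Compound 2
Stage I: Protocol Beta 73/131 = 55.7%, Compound 2 7/10 = 70.0% → Compound 2
Stage IV: Protocol Beta 2/6 = 33.3%, Compound 2 78/196 = 39.8% → Compound 2
Stage III: Protocol Beta 27/62 = 43.5%, Compound 2 21/42 = 50.0% → Compound 2
Overall: Protocol Beta 123/238 = 51.7%, Compound 2 152/321 = 47.4% → Protocol Beta
Compound 2 wins each disease group but Protocol Beta wins overall — the comparison reverses. Compound 2's patients skew toward stage IV, which has a lower base rate.

Yes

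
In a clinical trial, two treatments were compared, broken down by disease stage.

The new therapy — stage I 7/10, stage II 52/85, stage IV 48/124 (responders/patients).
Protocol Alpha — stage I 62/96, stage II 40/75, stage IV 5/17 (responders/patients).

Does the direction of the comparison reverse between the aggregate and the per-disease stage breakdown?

Stage I: the new therapy 7/10 = 70.0%, Protocol Alpha 62/96 = 64.6% → the new therapy
Stage II: the new therapy 52/85 = 61.2%, Protocol Alpha 40/75 = 53.3% → the new therapy
Stage IV: the new therapy 48/124 = 38.7%, Protocol Alpha 5/17 = 29.4% → the new therapy
Overall: the new therapy 107/219 = 48.9%, Protocol Alpha 107/188 = 56.9% → Protocol Alpha
The new therapy wins each disease group but Protocol Alpha wins overall — the comparison reverses. The new therapy's patients skew toward stage IV, which has a lower base rate.

Yes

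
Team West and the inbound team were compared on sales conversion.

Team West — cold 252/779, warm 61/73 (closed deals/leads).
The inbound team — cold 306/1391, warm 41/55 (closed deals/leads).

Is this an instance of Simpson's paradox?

No

Cold: Team West 252/779 = 32.3%, the inbound team 306/1391 = 22.0% → Team West
Warm: Team West 61/73 = 83.6%, the inbound team 41/55 = 74.5% → Team West
Overall: Team West 313/852 = 36.7%, the inbound team 347/1446 = 24.0% → Team West
Team West wins overall and in every lead group — no reversal.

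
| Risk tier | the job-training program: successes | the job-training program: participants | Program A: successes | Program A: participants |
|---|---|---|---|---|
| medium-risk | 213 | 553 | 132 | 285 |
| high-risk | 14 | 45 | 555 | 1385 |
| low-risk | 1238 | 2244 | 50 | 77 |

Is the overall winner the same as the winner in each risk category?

Medium-risk: the job-training program 213/553 = 38.5%, Program A 132/285 = 46.3% → Program A
High-risk: the job-training program 14/45 = 31.1%, Program A 555/1385 = 40.1% → Program A
Low-risk: the job-training program 1238/2244 = 55.2%, Program A 50/77 = 64.9% → Program A
Overall: the job-training program 1465/2842 = 51.5%, Program A 737/1747 = 42.2% → the job-training program
Program A wins each risk group but the job-training program wins overall — the comparison reverses. Program A's participants skew toward high-risk, which has a lower base rate.

No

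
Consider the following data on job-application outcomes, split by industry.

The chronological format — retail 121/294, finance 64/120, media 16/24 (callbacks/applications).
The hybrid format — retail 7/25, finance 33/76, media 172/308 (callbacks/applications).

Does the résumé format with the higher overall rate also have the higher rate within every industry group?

No

Retail: the chronological format 121/294 = 41.2%, the hybrid format 7/25 = 28.0% → the chronological format
Finance: the chronological format 64/120 = 53.3%, the hybrid format 33/76 = 43.4% → the chronological format
Media: the chronological format 16/24 = 66.7%, the hybrid format 172/308 = 55.8% → the chronological format
Overall: the chronological format 201/438 = 45.9%, the hybrid format 212/409 = 51.8% → the hybrid format
The chronological format wins each industry group but the hybrid format wins overall — the comparison reverses. The chronological format's applications skew toward retail, which has a lower base rate.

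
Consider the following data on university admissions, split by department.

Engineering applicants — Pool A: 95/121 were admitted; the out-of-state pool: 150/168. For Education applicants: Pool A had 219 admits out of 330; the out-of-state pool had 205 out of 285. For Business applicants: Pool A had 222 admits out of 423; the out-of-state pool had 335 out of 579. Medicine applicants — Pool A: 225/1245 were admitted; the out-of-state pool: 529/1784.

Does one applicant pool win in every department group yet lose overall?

Engineering: Pool A 95/121 = 78.5%, the out-of-state pool 150/168 = 89.3% → the out-of-state pool
Education: Pool A 219/330 = 66.4%, the out-of-state pool 205/285 = 71.9% → the out-of-state pool
Business: Pool A 222/423 = 52.5%, the out-of-state pool 335/579 = 57.9% → the out-of-state pool
Medicine: Pool A 225/1245 = 18.1%, the out-of-state pool 529/1784 = 29.7% → the out-of-state pool
Overall: Pool A 761/2119 = 35.9%, the out-of-state pool 1219/2816 = 43.3% → the out-of-state pool
The out-of-state pool wins overall and in every department group — no reversal.

No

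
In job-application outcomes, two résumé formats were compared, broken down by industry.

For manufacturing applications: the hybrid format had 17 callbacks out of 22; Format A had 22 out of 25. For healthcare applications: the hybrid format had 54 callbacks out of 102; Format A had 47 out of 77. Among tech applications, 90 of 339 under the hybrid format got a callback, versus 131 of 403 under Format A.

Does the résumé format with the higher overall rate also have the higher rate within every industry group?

Yes

Manufacturing: the hybrid format 17/22 = 77.3%, Format A 22/25 = 88.0% → Format A
Healthcare: the hybrid format 54/102 = 52.9%, Format A 47/77 = 61.0% → Format A
Tech: the hybrid format 90/339 = 26.5%, Format A 131/403 = 32.5% → Format A
Overall: the hybrid format 161/463 = 34.8%, Format A 200/505 = 39.6% → Format A
Format A wins overall and in every industry group — no reversal.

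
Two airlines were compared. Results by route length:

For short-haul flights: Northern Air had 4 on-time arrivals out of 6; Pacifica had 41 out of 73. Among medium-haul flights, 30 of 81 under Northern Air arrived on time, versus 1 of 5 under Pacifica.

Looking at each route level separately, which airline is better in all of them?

Northern Air

Short-haul: Northern Air 4/6 = 66.7%, Pacifica 41/73 = 56.2% → Northern Air
Medium-haul: Northern Air 30/81 = 37.0%, Pacifica 1/5 = 20.0% → Northern Air
Northern Air has the higher rate in both groups.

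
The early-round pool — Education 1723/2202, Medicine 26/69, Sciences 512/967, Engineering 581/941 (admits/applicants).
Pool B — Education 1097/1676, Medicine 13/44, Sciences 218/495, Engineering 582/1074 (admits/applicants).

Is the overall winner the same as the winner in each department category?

Education: the early-round pool 1723/2202 = 78.2%, Pool B 1097/1676 = 65.5% → the early-round pool
Medicine: the early-round pool 26/69 = 37.7%, Pool B 13/44 = 29.5% → the early-round pool
Sciences: the early-round pool 512/967 = 52.9%, Pool B 218/495 = 44.0% → the early-round pool
Engineering: the early-round pool 581/941 = 61.7%, Pool B 582/1074 = 54.2% → the early-round pool
Overall: the early-round pool 2842/4179 = 68.0%, Pool B 1910/3289 = 58.1% → the early-round pool
The early-round pool wins overall and in every department group — no reversal.

Yes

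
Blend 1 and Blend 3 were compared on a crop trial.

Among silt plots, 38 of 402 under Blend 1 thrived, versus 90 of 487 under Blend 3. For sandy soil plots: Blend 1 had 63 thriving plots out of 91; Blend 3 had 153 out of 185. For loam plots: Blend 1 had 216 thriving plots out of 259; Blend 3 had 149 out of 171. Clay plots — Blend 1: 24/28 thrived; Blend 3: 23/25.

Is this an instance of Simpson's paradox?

No

Silt: Blend 1 38/402 = 9.5%, Blend 3 90/487 = 18.5% → Blend 3
Sandy soil: Blend 1 63/91 = 69.2%, Blend 3 153/185 = 82.7% → Blend 3
Loam: Blend 1 216/259 = 83.4%, Blend 3 149/171 = 87.1% → Blend 3
Clay: Blend 1 24/28 = 85.7%, Blend 3 23/25 = 92.0% → Blend 3
Overall: Blend 1 341/780 = 43.7%, Blend 3 415/868 = 47.8% → Blend 3
Blend 3 wins overall and in every soil group — no reversal.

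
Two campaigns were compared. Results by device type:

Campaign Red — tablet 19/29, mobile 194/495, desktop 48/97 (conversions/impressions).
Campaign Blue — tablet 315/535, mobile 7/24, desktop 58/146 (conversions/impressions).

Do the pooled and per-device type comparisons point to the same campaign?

No

Tablet: Campaign Red 19/29 = 65.5%, Campaign Blue 315/535 = 58.9% → Campaign Red
Mobile: Campaign Red 194/495 = 39.2%, Campaign Blue 7/24 = 29.2% → Campaign Red
Desktop: Campaign Red 48/97 = 49.5%, Campaign Blue 58/146 = 39.7% → Campaign Red
Overall: Campaign Red 261/621 = 42.0%, Campaign Blue 380/705 = 53.9% → Campaign Blue
Campaign Red wins each device group but Campaign Blue wins overall — the comparison reverses. Campaign Red's impressions skew toward mobile, which has a lower base rate.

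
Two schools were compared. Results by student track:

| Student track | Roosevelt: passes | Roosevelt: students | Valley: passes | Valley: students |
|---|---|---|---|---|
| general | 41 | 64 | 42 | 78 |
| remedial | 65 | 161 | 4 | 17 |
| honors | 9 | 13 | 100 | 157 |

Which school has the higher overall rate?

General: Roosevelt 41/64 = 64.1%, Valley 42/78 = 53.8% → Roosevelt
Remedial: Roosevelt 65/161 = 40.4%, Valley 4/17 = 23.5% → Roosevelt
Honors: Roosevelt 9/13 = 69.2%, Valley 100/157 = 63.7% → Roosevelt
Overall: Roosevelt 115/238 = 48.3%, Valley 146/252 = 57.9% → Valley
(Roosevelt wins every student group but Valley wins overall — Roosevelt's students skew toward the low-rate remedial group.)

Valley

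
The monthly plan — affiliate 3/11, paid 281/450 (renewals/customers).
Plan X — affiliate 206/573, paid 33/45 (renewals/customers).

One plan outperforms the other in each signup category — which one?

Affiliate: the monthly plan 3/11 = 27.3%, Plan X 206/573 = 36.0% → Plan X
Paid: the monthly plan 281/450 = 62.4%, Plan X 33/45 = 73.3% → Plan X
Plan X has the higher rate in both groups.

Plan X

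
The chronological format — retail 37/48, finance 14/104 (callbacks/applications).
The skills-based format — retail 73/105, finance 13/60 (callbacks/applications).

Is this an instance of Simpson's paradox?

Retail: the chronological format 37/48 = 77.1%, the skills-based format 73/105 = 69.5% → the chronological format
Finance: the chronological format 14/104 = 13.5%, the skills-based format 13/60 = 21.7% → the skills-based format
Overall: the chronological format 51/152 = 33.6%, the skills-based format 86/165 = 52.1% → the skills-based format
Neither sweeps: the chronological format wins 1 of 2 groups, the skills-based format wins 1. The skills-based format wins overall but not every group — no Simpson reversal.

No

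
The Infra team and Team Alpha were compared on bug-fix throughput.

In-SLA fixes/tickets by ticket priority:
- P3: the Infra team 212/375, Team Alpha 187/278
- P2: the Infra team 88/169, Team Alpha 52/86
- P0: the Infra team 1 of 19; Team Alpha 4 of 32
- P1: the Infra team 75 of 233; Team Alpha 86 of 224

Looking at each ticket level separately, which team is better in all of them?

P3: the Infra team 212/375 = 56.5%, Team Alpha 187/278 = 67.3% → Team Alpha
P2: the Infra team 88/169 = 52.1%, Team Alpha 52/86 = 60.5% → Team Alpha
P0: the Infra team 1/19 = 5.3%, Team Alpha 4/32 = 12.5% → Team Alpha
P1: the Infra team 75/233 = 32.2%, Team Alpha 86/224 = 38.4% → Team Alpha
Team Alpha has the higher rate in all 4 groups.

Team Alpha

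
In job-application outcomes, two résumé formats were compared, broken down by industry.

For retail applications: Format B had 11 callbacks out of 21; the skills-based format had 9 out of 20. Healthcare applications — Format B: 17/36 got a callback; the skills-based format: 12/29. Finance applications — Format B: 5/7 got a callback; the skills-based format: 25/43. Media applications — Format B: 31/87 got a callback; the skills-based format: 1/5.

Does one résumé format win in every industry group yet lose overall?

Retail: Format B 11/21 = 52.4%, the skills-based format 9/20 = 45.0% → Format B
Healthcare: Format B 17/36 = 47.2%, the skills-based format 12/29 = 41.4% → Format B
Finance: Format B 5/7 = 71.4%, the skills-based format 25/43 = 58.1% → Format B
Media: Format B 31/87 = 35.6%, the skills-based format 1/5 = 20.0% → Format B
Overall: Format B 64/151 = 42.4%, the skills-based format 47/97 = 48.5% → the skills-based format
Format B wins each industry group but the skills-based format wins overall — the comparison reverses. Format B's applications skew toward media, which has a lower base rate.

Yes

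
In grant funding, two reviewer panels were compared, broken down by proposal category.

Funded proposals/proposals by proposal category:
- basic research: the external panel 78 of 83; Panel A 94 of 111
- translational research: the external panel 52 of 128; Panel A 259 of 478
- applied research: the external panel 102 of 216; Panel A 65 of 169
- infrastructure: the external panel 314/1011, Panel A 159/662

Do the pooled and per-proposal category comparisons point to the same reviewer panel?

Basic research: the external panel 78/83 = 94.0%, Panel A 94/111 = 84.7% → the external panel
Translational research: the external panel 52/128 = 40.6%, Panel A 259/478 = 54.2% → Panel A
Applied research: the external panel 102/216 = 47.2%, Panel A 65/169 = 38.5% → the external panel
Infrastructure: the external panel 314/1011 = 31.1%, Panel A 159/662 = 24.0% → the external panel
Overall: the external panel 546/1438 = 38.0%, Panel A 577/1420 = 40.6% → Panel A
Neither sweeps: the external panel wins 3 of 4 groups, Panel A wins 1. Panel A wins overall but not every group — no Simpson reversal.

No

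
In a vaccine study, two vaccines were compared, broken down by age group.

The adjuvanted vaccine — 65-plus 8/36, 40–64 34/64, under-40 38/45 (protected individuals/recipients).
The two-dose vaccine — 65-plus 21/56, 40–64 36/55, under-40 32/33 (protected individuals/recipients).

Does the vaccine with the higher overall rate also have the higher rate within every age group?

Yes

65-plus: the adjuvanted vaccine 8/36 = 22.2%, the two-dose vaccine 21/56 = 37.5% → the two-dose vaccine
40–64: the adjuvanted vaccine 34/64 = 53.1%, the two-dose vaccine 36/55 = 65.5% → the two-dose vaccine
Under-40: the adjuvanted vaccine 38/45 = 84.4%, the two-dose vaccine 32/33 = 97.0% → the two-dose vaccine
Overall: the adjuvanted vaccine 80/145 = 55.2%, the two-dose vaccine 89/144 = 61.8% → the two-dose vaccine
The two-dose vaccine wins overall and in every age group — no reversal.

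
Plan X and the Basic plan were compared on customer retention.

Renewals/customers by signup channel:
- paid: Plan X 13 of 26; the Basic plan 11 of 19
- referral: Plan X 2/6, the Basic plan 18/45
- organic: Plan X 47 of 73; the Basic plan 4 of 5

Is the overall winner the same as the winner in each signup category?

Paid: Plan X 13/26 = 50.0%, the Basic plan 11/19 = 57.9% → the Basic plan
Referral: Plan X 2/6 = 33.3%, the Basic plan 18/45 = 40.0% → the Basic plan
Organic: Plan X 47/73 = 64.4%, the Basic plan 4/5 = 80.0% → the Basic plan
Overall: Plan X 62/105 = 59.0%, the Basic plan 33/69 = 47.8% → Plan X
The Basic plan wins each signup group but Plan X wins overall — the comparison reverses. The Basic plan's customers skew toward referral, which has a lower base rate.

No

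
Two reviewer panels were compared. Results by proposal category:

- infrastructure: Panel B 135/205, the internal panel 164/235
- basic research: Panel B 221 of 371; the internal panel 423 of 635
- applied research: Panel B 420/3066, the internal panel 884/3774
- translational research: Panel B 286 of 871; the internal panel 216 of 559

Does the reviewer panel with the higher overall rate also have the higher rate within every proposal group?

Infrastructure: Panel B 135/205 = 65.9%, the internal panel 164/235 = 69.8% → the internal panel
Basic research: Panel B 221/371 = 59.6%, the internal panel 423/635 = 66.6% → the internal panel
Applied research: Panel B 420/3066 = 13.7%, the internal panel 884/3774 = 23.4% → the internal panel
Translational research: Panel B 286/871 = 32.8%, the internal panel 216/559 = 38.6% → the internal panel
Overall: Panel B 1062/4513 = 23.5%, the internal panel 1687/5203 = 32.4% → the internal panel
The internal panel wins overall and in every proposal group — no reversal.

Yes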